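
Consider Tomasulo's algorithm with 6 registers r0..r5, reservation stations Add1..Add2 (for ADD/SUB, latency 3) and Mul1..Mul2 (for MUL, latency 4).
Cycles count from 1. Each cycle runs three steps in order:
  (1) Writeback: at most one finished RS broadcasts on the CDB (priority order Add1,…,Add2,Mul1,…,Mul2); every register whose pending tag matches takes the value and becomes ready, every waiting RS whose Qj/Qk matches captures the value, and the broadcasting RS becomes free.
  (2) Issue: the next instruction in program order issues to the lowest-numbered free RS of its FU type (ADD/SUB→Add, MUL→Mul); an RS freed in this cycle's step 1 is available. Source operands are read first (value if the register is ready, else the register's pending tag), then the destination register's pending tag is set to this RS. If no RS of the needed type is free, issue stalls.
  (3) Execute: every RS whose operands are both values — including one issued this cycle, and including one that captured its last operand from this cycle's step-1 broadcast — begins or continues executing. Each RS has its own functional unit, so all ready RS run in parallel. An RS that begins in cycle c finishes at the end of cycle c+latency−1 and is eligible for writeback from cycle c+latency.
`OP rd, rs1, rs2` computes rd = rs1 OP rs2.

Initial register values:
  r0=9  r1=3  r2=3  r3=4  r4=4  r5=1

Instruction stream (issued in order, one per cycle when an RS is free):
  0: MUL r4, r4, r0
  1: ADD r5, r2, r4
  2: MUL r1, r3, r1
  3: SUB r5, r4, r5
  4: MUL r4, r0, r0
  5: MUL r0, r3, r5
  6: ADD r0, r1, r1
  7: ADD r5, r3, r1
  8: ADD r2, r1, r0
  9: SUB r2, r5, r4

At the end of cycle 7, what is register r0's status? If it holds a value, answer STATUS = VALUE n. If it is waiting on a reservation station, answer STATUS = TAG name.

STATUS = TAG Mul2

c1: issue MUL r4<-Mul1 | r0:9,r1:3,r2:3,r3:4,r4:Mul1,r5:1
c2: issue ADD r5<-Add1 | r0:9,r1:3,r2:3,r3:4,r4:Mul1,r5:Add1
c3: issue MUL r1<-Mul2 | r0:9,r1:Mul2,r2:3,r3:4,r4:Mul1,r5:Add1
c4: issue SUB r5<-Add2 | r0:9,r1:Mul2,r2:3,r3:4,r4:Mul1,r5:Add2
c5: CDB Mul1=36; issue MUL r4<-Mul1 | r0:9,r1:Mul2,r2:3,r3:4,r4:Mul1,r5:Add2
c6: stall | r0:9,r1:Mul2,r2:3,r3:4,r4:Mul1,r5:Add2
c7: CDB Mul2=12; issue MUL r0<-Mul2 | r0:Mul2,r1:12,r2:3,r3:4,r4:Mul1,r5:Add2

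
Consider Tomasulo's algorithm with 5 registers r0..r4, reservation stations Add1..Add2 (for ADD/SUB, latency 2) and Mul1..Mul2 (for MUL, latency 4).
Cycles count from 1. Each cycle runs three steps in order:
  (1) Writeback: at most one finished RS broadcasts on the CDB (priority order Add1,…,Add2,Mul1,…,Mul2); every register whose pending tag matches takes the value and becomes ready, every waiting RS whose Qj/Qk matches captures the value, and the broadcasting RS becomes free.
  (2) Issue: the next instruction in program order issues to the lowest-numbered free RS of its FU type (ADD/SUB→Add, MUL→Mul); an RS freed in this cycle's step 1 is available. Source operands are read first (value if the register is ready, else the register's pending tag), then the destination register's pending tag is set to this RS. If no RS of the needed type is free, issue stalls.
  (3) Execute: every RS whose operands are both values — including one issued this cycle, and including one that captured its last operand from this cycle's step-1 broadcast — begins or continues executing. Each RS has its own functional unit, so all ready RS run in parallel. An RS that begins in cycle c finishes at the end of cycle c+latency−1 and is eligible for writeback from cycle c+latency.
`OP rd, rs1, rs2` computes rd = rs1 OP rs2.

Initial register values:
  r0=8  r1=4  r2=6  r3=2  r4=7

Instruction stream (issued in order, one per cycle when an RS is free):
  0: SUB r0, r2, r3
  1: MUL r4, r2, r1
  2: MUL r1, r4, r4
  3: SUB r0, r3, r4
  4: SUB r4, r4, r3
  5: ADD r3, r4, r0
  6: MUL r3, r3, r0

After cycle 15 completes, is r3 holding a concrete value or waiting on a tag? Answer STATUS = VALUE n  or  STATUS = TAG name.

STATUS = VALUE 0

c1: issue SUB r0<-Add1 | r0:Add1,r1:4,r2:6,r3:2,r4:7
c2: issue MUL r4<-Mul1 | r0:Add1,r1:4,r2:6,r3:2,r4:Mul1
c3: CDB Add1=4; issue MUL r1<-Mul2 | r0:4,r1:Mul2,r2:6,r3:2,r4:Mul1
c4: issue SUB r0<-Add1 | r0:Add1,r1:Mul2,r2:6,r3:2,r4:Mul1
c5: issue SUB r4<-Add2 | r0:Add1,r1:Mul2,r2:6,r3:2,r4:Add2
c6: CDB Mul1=24; stall | r0:Add1,r1:Mul2,r2:6,r3:2,r4:Add2
c7: stall | r0:Add1,r1:Mul2,r2:6,r3:2,r4:Add2
c8: CDB Add1=-22; issue ADD r3<-Add1 | r0:-22,r1:Mul2,r2:6,r3:Add1,r4:Add2
c9: CDB Add2=22; issue MUL r3<-Mul1 | r0:-22,r1:Mul2,r2:6,r3:Mul1,r4:22
c10: CDB Mul2=576 | r0:-22,r1:576,r2:6,r3:Mul1,r4:22
c11: CDB Add1=0 | r0:-22,r1:576,r2:6,r3:Mul1,r4:22
c12: - | r0:-22,r1:576,r2:6,r3:Mul1,r4:22
c13: - | r0:-22,r1:576,r2:6,r3:Mul1,r4:22
c14: - | r0:-22,r1:576,r2:6,r3:Mul1,r4:22
c15: CDB Mul1=0 | r0:-22,r1:576,r2:6,r3:0,r4:22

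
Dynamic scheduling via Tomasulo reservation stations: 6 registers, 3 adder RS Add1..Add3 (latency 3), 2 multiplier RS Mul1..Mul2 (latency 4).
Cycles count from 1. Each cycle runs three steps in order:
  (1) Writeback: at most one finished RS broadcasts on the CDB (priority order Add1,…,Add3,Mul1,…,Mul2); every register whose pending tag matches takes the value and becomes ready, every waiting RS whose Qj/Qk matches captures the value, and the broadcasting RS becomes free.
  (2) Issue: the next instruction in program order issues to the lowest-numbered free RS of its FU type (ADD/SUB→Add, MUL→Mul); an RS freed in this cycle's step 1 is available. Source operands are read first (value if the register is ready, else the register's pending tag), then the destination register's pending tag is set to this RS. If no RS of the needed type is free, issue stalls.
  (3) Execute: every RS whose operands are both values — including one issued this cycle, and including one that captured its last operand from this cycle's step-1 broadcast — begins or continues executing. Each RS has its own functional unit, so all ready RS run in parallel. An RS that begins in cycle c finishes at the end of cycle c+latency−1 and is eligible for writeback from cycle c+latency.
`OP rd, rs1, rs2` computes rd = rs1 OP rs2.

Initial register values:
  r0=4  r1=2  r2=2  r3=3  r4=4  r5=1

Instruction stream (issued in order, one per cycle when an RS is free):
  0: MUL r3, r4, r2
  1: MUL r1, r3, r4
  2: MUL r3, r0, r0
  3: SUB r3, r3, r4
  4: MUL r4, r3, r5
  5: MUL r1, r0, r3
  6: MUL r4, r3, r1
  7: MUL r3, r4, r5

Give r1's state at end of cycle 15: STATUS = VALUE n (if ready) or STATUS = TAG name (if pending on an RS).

cycle 1: issue MUL r3<-Mul1 // r0:4,r1:2,r2:2,r3:Mul1,r4:4,r5:1
cycle 2: issue MUL r1<-Mul2 // r0:4,r1:Mul2,r2:2,r3:Mul1,r4:4,r5:1
cycle 3: stall // r0:4,r1:Mul2,r2:2,r3:Mul1,r4:4,r5:1
cycle 4: stall // r0:4,r1:Mul2,r2:2,r3:Mul1,r4:4,r5:1
cycle 5: CDB Mul1=8; issue MUL r3<-Mul1 // r0:4,r1:Mul2,r2:2,r3:Mul1,r4:4,r5:1
cycle 6: issue SUB r3<-Add1 // r0:4,r1:Mul2,r2:2,r3:Add1,r4:4,r5:1
cycle 7: stall // r0:4,r1:Mul2,r2:2,r3:Add1,r4:4,r5:1
cycle 8: stall // r0:4,r1:Mul2,r2:2,r3:Add1,r4:4,r5:1
cycle 9: CDB Mul1=16; issue MUL r4<-Mul1 // r0:4,r1:Mul2,r2:2,r3:Add1,r4:Mul1,r5:1
cycle 10: CDB Mul2=32; issue MUL r1<-Mul2 // r0:4,r1:Mul2,r2:2,r3:Add1,r4:Mul1,r5:1
cycle 11: stall // r0:4,r1:Mul2,r2:2,r3:Add1,r4:Mul1,r5:1
cycle 12: CDB Add1=12; stall // r0:4,r1:Mul2,r2:2,r3:12,r4:Mul1,r5:1
cycle 13: stall // r0:4,r1:Mul2,r2:2,r3:12,r4:Mul1,r5:1
cycle 14: stall // r0:4,r1:Mul2,r2:2,r3:12,r4:Mul1,r5:1
cycle 15: stall // r0:4,r1:Mul2,r2:2,r3:12,r4:Mul1,r5:1

STATUS = TAG Mul2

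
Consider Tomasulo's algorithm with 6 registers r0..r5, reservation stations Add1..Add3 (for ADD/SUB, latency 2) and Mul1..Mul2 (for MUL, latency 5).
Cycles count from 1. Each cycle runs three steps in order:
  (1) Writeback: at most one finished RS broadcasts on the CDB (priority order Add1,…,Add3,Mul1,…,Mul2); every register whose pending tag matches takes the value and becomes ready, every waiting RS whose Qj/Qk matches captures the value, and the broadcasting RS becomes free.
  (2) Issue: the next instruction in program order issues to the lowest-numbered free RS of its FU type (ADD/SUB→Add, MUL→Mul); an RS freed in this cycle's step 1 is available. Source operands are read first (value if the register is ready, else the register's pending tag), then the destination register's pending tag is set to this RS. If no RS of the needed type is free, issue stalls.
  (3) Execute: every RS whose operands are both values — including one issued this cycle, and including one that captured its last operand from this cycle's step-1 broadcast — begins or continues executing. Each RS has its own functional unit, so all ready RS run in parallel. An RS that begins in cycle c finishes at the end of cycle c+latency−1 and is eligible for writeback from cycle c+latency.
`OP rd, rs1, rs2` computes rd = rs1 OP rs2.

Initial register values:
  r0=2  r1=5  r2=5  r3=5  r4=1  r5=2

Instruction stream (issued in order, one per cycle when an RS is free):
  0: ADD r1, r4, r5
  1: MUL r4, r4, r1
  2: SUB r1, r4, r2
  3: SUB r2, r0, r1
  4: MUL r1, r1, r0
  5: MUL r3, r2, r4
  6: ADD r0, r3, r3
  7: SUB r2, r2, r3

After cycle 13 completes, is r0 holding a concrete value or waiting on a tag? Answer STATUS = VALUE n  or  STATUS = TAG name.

STATUS = TAG Add3

c1: issue ADD r1<-Add1 | r0:2,r1:Add1,r2:5,r3:5,r4:1,r5:2
c2: issue MUL r4<-Mul1 | r0:2,r1:Add1,r2:5,r3:5,r4:Mul1,r5:2
c3: CDB Add1=3; issue SUB r1<-Add1 | r0:2,r1:Add1,r2:5,r3:5,r4:Mul1,r5:2
c4: issue SUB r2<-Add2 | r0:2,r1:Add1,r2:Add2,r3:5,r4:Mul1,r5:2
c5: issue MUL r1<-Mul2 | r0:2,r1:Mul2,r2:Add2,r3:5,r4:Mul1,r5:2
c6: stall | r0:2,r1:Mul2,r2:Add2,r3:5,r4:Mul1,r5:2
c7: stall | r0:2,r1:Mul2,r2:Add2,r3:5,r4:Mul1,r5:2
c8: CDB Mul1=3; issue MUL r3<-Mul1 | r0:2,r1:Mul2,r2:Add2,r3:Mul1,r4:3,r5:2
c9: issue ADD r0<-Add3 | r0:Add3,r1:Mul2,r2:Add2,r3:Mul1,r4:3,r5:2
c10: CDB Add1=-2; issue SUB r2<-Add1 | r0:Add3,r1:Mul2,r2:Add1,r3:Mul1,r4:3,r5:2
c11: - | r0:Add3,r1:Mul2,r2:Add1,r3:Mul1,r4:3,r5:2
c12: CDB Add2=4 | r0:Add3,r1:Mul2,r2:Add1,r3:Mul1,r4:3,r5:2
c13: - | r0:Add3,r1:Mul2,r2:Add1,r3:Mul1,r4:3,r5:2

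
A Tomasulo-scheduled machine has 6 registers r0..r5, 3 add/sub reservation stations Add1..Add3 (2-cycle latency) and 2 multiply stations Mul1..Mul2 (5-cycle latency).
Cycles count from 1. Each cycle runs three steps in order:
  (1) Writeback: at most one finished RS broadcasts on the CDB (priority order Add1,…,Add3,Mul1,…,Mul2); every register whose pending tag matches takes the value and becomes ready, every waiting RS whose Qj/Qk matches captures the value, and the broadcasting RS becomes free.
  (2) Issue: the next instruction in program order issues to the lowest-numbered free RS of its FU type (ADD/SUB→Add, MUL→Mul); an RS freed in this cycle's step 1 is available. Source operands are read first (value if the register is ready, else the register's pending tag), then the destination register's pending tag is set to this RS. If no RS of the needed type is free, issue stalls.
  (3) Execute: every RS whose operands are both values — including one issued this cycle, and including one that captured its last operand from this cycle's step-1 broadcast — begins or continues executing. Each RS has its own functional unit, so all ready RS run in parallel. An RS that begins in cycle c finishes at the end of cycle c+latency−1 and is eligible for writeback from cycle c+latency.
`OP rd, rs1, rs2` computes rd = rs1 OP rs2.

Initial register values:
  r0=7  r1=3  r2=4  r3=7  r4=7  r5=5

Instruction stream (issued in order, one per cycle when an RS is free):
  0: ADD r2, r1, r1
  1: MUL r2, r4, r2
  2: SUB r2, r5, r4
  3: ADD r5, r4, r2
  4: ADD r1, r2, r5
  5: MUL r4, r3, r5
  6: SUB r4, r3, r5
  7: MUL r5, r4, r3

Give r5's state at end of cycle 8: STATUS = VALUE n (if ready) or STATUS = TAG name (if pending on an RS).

STATUS = TAG Mul1

  c1: issue ADD r2<-Add1  regs: r0:7,r1:3,r2:Add1,r3:7,r4:7,r5:5
  c2: issue MUL r2<-Mul1  regs: r0:7,r1:3,r2:Mul1,r3:7,r4:7,r5:5
  c3: CDB Add1=6; issue SUB r2<-Add1  regs: r0:7,r1:3,r2:Add1,r3:7,r4:7,r5:5
  c4: issue ADD r5<-Add2  regs: r0:7,r1:3,r2:Add1,r3:7,r4:7,r5:Add2
  c5: CDB Add1=-2; issue ADD r1<-Add1  regs: r0:7,r1:Add1,r2:-2,r3:7,r4:7,r5:Add2
  c6: issue MUL r4<-Mul2  regs: r0:7,r1:Add1,r2:-2,r3:7,r4:Mul2,r5:Add2
  c7: CDB Add2=5; issue SUB r4<-Add2  regs: r0:7,r1:Add1,r2:-2,r3:7,r4:Add2,r5:5
  c8: CDB Mul1=42; issue MUL r5<-Mul1  regs: r0:7,r1:Add1,r2:-2,r3:7,r4:Add2,r5:Mul1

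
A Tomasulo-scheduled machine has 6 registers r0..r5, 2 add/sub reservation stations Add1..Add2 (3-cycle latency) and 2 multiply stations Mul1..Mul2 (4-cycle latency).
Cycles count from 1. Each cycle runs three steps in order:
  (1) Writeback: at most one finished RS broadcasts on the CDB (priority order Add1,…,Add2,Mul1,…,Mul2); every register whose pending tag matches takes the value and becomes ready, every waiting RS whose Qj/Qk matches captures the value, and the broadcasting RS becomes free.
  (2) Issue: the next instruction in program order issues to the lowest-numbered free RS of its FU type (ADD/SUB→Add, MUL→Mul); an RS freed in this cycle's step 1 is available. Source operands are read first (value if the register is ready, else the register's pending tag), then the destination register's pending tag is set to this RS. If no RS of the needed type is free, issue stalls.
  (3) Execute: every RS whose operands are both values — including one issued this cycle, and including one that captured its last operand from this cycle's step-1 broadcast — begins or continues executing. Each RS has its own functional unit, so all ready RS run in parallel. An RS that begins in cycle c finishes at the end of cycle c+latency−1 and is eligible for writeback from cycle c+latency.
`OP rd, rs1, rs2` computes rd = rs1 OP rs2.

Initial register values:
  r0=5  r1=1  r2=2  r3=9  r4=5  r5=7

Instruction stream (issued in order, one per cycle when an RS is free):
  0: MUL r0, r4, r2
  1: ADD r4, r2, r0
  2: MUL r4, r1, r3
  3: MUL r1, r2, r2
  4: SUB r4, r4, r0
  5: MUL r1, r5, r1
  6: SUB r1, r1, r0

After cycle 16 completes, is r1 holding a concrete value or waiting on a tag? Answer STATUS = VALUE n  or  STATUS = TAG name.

  c1: issue MUL r0<-Mul1  regs: r0:Mul1,r1:1,r2:2,r3:9,r4:5,r5:7
  c2: issue ADD r4<-Add1  regs: r0:Mul1,r1:1,r2:2,r3:9,r4:Add1,r5:7
  c3: issue MUL r4<-Mul2  regs: r0:Mul1,r1:1,r2:2,r3:9,r4:Mul2,r5:7
  c4: stall  regs: r0:Mul1,r1:1,r2:2,r3:9,r4:Mul2,r5:7
  c5: CDB Mul1=10; issue MUL r1<-Mul1  regs: r0:10,r1:Mul1,r2:2,r3:9,r4:Mul2,r5:7
  c6: issue SUB r4<-Add2  regs: r0:10,r1:Mul1,r2:2,r3:9,r4:Add2,r5:7
  c7: CDB Mul2=9; issue MUL r1<-Mul2  regs: r0:10,r1:Mul2,r2:2,r3:9,r4:Add2,r5:7
  c8: CDB Add1=12; issue SUB r1<-Add1  regs: r0:10,r1:Add1,r2:2,r3:9,r4:Add2,r5:7
  c9: CDB Mul1=4  regs: r0:10,r1:Add1,r2:2,r3:9,r4:Add2,r5:7
  c10: CDB Add2=-1  regs: r0:10,r1:Add1,r2:2,r3:9,r4:-1,r5:7
  c11: -  regs: r0:10,r1:Add1,r2:2,r3:9,r4:-1,r5:7
  c12: -  regs: r0:10,r1:Add1,r2:2,r3:9,r4:-1,r5:7
  c13: CDB Mul2=28  regs: r0:10,r1:Add1,r2:2,r3:9,r4:-1,r5:7
  c14: -  regs: r0:10,r1:Add1,r2:2,r3:9,r4:-1,r5:7
  c15: -  regs: r0:10,r1:Add1,r2:2,r3:9,r4:-1,r5:7
  c16: CDB Add1=18  regs: r0:10,r1:18,r2:2,r3:9,r4:-1,r5:7

STATUS = VALUE 18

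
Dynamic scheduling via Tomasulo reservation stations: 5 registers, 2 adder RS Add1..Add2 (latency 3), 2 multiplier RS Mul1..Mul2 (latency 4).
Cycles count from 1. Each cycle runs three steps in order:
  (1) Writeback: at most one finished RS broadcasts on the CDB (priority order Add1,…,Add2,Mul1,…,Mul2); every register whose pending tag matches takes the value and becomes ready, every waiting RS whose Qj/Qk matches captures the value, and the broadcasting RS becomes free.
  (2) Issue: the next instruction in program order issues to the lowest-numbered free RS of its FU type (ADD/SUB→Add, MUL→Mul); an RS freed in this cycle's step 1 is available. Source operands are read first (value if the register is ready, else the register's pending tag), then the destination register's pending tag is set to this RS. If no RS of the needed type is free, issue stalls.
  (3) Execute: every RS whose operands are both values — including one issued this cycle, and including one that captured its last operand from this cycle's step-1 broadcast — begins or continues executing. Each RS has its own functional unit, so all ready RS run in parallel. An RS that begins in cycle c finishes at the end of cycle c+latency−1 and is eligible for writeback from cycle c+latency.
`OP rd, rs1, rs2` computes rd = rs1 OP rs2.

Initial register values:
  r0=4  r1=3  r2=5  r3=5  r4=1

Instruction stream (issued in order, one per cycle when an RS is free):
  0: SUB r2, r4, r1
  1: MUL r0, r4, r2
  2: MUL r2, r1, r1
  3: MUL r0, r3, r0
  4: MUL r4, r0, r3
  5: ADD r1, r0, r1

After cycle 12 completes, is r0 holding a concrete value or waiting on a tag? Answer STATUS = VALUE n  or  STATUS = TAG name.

c1: issue SUB r2<-Add1 | r0:4,r1:3,r2:Add1,r3:5,r4:1
c2: issue MUL r0<-Mul1 | r0:Mul1,r1:3,r2:Add1,r3:5,r4:1
c3: issue MUL r2<-Mul2 | r0:Mul1,r1:3,r2:Mul2,r3:5,r4:1
c4: CDB Add1=-2; stall | r0:Mul1,r1:3,r2:Mul2,r3:5,r4:1
c5: stall | r0:Mul1,r1:3,r2:Mul2,r3:5,r4:1
c6: stall | r0:Mul1,r1:3,r2:Mul2,r3:5,r4:1
c7: CDB Mul2=9; issue MUL r0<-Mul2 | r0:Mul2,r1:3,r2:9,r3:5,r4:1
c8: CDB Mul1=-2; issue MUL r4<-Mul1 | r0:Mul2,r1:3,r2:9,r3:5,r4:Mul1
c9: issue ADD r1<-Add1 | r0:Mul2,r1:Add1,r2:9,r3:5,r4:Mul1
c10: - | r0:Mul2,r1:Add1,r2:9,r3:5,r4:Mul1
c11: - | r0:Mul2,r1:Add1,r2:9,r3:5,r4:Mul1
c12: CDB Mul2=-10 | r0:-10,r1:Add1,r2:9,r3:5,r4:Mul1

STATUS = VALUE -10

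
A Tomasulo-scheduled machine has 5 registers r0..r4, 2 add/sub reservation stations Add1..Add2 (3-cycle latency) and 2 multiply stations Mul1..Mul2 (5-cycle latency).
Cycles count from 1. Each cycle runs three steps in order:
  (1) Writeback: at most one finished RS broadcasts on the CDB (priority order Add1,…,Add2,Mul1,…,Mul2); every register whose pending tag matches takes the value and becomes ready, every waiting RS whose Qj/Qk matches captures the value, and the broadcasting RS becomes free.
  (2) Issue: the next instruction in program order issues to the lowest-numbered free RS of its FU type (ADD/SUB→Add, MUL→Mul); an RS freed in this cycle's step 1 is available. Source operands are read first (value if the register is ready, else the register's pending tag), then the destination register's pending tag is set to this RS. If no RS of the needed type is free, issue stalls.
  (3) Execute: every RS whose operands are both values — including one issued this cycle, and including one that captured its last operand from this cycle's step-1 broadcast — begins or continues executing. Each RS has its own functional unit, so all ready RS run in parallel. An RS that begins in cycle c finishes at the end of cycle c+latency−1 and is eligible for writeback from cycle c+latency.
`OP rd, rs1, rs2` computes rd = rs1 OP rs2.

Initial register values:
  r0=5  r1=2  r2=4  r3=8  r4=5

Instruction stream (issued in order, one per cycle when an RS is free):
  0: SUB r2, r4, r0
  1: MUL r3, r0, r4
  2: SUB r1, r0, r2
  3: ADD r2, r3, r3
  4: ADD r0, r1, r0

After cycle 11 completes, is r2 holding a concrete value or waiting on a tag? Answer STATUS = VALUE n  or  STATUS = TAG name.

  c1: issue SUB r2<-Add1  regs: r0:5,r1:2,r2:Add1,r3:8,r4:5
  c2: issue MUL r3<-Mul1  regs: r0:5,r1:2,r2:Add1,r3:Mul1,r4:5
  c3: issue SUB r1<-Add2  regs: r0:5,r1:Add2,r2:Add1,r3:Mul1,r4:5
  c4: CDB Add1=0; issue ADD r2<-Add1  regs: r0:5,r1:Add2,r2:Add1,r3:Mul1,r4:5
  c5: stall  regs: r0:5,r1:Add2,r2:Add1,r3:Mul1,r4:5
  c6: stall  regs: r0:5,r1:Add2,r2:Add1,r3:Mul1,r4:5
  c7: CDB Add2=5; issue ADD r0<-Add2  regs: r0:Add2,r1:5,r2:Add1,r3:Mul1,r4:5
  c8: CDB Mul1=25  regs: r0:Add2,r1:5,r2:Add1,r3:25,r4:5
  c9: -  regs: r0:Add2,r1:5,r2:Add1,r3:25,r4:5
  c10: CDB Add2=10  regs: r0:10,r1:5,r2:Add1,r3:25,r4:5
  c11: CDB Add1=50  regs: r0:10,r1:5,r2:50,r3:25,r4:5

STATUS = VALUE 50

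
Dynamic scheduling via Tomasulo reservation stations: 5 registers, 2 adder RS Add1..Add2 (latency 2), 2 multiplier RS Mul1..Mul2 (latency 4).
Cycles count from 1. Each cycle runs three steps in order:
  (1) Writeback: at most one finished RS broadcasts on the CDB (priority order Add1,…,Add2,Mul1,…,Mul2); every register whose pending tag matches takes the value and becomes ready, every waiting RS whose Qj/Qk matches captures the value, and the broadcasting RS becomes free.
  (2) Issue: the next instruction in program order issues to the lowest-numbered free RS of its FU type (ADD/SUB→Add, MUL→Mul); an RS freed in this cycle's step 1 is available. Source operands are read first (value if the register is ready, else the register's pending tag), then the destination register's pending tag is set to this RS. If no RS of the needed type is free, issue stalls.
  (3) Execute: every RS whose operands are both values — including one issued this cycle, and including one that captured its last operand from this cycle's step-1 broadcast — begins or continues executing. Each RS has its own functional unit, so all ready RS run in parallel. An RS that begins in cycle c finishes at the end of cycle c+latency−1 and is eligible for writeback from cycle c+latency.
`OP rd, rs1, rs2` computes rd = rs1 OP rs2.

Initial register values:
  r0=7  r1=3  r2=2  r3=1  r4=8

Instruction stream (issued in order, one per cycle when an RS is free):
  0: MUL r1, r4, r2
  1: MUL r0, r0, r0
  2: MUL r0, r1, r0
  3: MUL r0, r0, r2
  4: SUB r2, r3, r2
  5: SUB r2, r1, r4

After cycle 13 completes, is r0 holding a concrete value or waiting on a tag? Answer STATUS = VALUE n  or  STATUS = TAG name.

STATUS = TAG Mul2

cycle 1: issue MUL r1<-Mul1 // r0:7,r1:Mul1,r2:2,r3:1,r4:8
cycle 2: issue MUL r0<-Mul2 // r0:Mul2,r1:Mul1,r2:2,r3:1,r4:8
cycle 3: stall // r0:Mul2,r1:Mul1,r2:2,r3:1,r4:8
cycle 4: stall // r0:Mul2,r1:Mul1,r2:2,r3:1,r4:8
cycle 5: CDB Mul1=16; issue MUL r0<-Mul1 // r0:Mul1,r1:16,r2:2,r3:1,r4:8
cycle 6: CDB Mul2=49; issue MUL r0<-Mul2 // r0:Mul2,r1:16,r2:2,r3:1,r4:8
cycle 7: issue SUB r2<-Add1 // r0:Mul2,r1:16,r2:Add1,r3:1,r4:8
cycle 8: issue SUB r2<-Add2 // r0:Mul2,r1:16,r2:Add2,r3:1,r4:8
cycle 9: CDB Add1=-1 // r0:Mul2,r1:16,r2:Add2,r3:1,r4:8
cycle 10: CDB Add2=8 // r0:Mul2,r1:16,r2:8,r3:1,r4:8
cycle 11: CDB Mul1=784 // r0:Mul2,r1:16,r2:8,r3:1,r4:8
cycle 12: - // r0:Mul2,r1:16,r2:8,r3:1,r4:8
cycle 13: - // r0:Mul2,r1:16,r2:8,r3:1,r4:8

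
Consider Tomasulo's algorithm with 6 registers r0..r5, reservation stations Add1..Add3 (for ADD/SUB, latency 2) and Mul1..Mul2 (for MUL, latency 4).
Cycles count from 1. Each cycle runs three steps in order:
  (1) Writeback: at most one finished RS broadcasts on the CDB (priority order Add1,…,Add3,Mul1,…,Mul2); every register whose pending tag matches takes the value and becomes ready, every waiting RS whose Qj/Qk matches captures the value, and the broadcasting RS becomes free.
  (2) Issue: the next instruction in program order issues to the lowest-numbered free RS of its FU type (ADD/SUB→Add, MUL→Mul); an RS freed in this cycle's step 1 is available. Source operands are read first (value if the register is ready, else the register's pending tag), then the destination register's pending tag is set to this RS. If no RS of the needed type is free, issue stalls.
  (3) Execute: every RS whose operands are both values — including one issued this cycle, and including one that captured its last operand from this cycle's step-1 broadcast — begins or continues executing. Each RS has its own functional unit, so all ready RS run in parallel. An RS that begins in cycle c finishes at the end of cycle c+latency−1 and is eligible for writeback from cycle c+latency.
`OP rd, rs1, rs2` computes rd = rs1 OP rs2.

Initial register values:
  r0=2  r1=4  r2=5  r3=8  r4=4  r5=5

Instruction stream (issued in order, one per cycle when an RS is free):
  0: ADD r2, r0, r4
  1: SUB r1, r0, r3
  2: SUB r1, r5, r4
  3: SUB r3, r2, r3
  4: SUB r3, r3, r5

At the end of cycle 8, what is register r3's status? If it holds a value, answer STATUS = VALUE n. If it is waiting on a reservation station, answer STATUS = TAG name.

STATUS = VALUE -7

c1: issue ADD r2<-Add1 | r0:2,r1:4,r2:Add1,r3:8,r4:4,r5:5
c2: issue SUB r1<-Add2 | r0:2,r1:Add2,r2:Add1,r3:8,r4:4,r5:5
c3: CDB Add1=6; issue SUB r1<-Add1 | r0:2,r1:Add1,r2:6,r3:8,r4:4,r5:5
c4: CDB Add2=-6; issue SUB r3<-Add2 | r0:2,r1:Add1,r2:6,r3:Add2,r4:4,r5:5
c5: CDB Add1=1; issue SUB r3<-Add1 | r0:2,r1:1,r2:6,r3:Add1,r4:4,r5:5
c6: CDB Add2=-2 | r0:2,r1:1,r2:6,r3:Add1,r4:4,r5:5
c7: - | r0:2,r1:1,r2:6,r3:Add1,r4:4,r5:5
c8: CDB Add1=-7 | r0:2,r1:1,r2:6,r3:-7,r4:4,r5:5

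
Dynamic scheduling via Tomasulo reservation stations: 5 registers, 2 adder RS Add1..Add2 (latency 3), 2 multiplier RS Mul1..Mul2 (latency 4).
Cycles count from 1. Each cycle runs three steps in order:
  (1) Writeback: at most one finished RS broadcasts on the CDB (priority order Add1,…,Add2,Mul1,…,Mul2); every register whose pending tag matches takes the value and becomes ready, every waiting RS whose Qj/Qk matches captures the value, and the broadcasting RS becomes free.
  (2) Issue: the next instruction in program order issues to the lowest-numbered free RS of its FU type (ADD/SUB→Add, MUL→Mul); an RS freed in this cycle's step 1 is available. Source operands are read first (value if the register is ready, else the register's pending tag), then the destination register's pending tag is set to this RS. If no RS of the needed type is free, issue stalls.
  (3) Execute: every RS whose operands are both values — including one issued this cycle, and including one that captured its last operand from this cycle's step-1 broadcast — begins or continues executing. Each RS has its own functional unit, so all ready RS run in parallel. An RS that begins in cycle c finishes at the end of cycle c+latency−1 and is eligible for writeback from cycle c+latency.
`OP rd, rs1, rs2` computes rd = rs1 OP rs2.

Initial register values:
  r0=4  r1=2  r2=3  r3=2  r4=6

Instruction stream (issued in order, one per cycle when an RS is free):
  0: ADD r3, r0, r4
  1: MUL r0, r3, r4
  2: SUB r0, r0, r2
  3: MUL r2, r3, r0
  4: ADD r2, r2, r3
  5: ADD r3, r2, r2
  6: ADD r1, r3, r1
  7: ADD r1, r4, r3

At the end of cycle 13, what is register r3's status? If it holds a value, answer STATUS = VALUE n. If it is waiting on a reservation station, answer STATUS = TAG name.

STATUS = TAG Add2

c1: issue ADD r3<-Add1 | r0:4,r1:2,r2:3,r3:Add1,r4:6
c2: issue MUL r0<-Mul1 | r0:Mul1,r1:2,r2:3,r3:Add1,r4:6
c3: issue SUB r0<-Add2 | r0:Add2,r1:2,r2:3,r3:Add1,r4:6
c4: CDB Add1=10; issue MUL r2<-Mul2 | r0:Add2,r1:2,r2:Mul2,r3:10,r4:6
c5: issue ADD r2<-Add1 | r0:Add2,r1:2,r2:Add1,r3:10,r4:6
c6: stall | r0:Add2,r1:2,r2:Add1,r3:10,r4:6
c7: stall | r0:Add2,r1:2,r2:Add1,r3:10,r4:6
c8: CDB Mul1=60; stall | r0:Add2,r1:2,r2:Add1,r3:10,r4:6
c9: stall | r0:Add2,r1:2,r2:Add1,r3:10,r4:6
c10: stall | r0:Add2,r1:2,r2:Add1,r3:10,r4:6
c11: CDB Add2=57; issue ADD r3<-Add2 | r0:57,r1:2,r2:Add1,r3:Add2,r4:6
c12: stall | r0:57,r1:2,r2:Add1,r3:Add2,r4:6
c13: stall | r0:57,r1:2,r2:Add1,r3:Add2,r4:6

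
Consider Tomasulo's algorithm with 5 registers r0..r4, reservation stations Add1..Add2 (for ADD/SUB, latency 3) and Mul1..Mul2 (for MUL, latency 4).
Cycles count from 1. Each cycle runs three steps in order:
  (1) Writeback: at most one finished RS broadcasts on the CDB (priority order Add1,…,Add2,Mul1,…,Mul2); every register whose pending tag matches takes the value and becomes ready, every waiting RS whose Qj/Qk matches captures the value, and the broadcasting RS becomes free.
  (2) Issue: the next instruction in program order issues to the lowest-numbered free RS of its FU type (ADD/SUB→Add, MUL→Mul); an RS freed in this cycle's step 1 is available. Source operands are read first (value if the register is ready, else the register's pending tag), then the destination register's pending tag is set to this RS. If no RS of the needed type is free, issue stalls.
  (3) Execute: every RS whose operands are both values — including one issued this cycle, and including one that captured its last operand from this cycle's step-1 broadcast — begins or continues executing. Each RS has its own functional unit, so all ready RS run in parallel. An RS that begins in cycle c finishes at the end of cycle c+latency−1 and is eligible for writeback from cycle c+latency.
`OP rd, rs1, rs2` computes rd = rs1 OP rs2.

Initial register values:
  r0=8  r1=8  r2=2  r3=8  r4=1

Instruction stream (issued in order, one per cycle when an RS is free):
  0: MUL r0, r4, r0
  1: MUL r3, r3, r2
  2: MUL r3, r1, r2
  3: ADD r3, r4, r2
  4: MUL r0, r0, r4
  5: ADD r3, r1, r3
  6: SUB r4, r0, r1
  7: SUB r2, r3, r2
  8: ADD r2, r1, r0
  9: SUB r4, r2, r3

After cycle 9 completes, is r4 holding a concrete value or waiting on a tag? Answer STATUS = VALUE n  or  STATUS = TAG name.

  c1: issue MUL r0<-Mul1  regs: r0:Mul1,r1:8,r2:2,r3:8,r4:1
  c2: issue MUL r3<-Mul2  regs: r0:Mul1,r1:8,r2:2,r3:Mul2,r4:1
  c3: stall  regs: r0:Mul1,r1:8,r2:2,r3:Mul2,r4:1
  c4: stall  regs: r0:Mul1,r1:8,r2:2,r3:Mul2,r4:1
  c5: CDB Mul1=8; issue MUL r3<-Mul1  regs: r0:8,r1:8,r2:2,r3:Mul1,r4:1
  c6: CDB Mul2=16; issue ADD r3<-Add1  regs: r0:8,r1:8,r2:2,r3:Add1,r4:1
  c7: issue MUL r0<-Mul2  regs: r0:Mul2,r1:8,r2:2,r3:Add1,r4:1
  c8: issue ADD r3<-Add2  regs: r0:Mul2,r1:8,r2:2,r3:Add2,r4:1
  c9: CDB Add1=3; issue SUB r4<-Add1  regs: r0:Mul2,r1:8,r2:2,r3:Add2,r4:Add1

STATUS = TAG Add1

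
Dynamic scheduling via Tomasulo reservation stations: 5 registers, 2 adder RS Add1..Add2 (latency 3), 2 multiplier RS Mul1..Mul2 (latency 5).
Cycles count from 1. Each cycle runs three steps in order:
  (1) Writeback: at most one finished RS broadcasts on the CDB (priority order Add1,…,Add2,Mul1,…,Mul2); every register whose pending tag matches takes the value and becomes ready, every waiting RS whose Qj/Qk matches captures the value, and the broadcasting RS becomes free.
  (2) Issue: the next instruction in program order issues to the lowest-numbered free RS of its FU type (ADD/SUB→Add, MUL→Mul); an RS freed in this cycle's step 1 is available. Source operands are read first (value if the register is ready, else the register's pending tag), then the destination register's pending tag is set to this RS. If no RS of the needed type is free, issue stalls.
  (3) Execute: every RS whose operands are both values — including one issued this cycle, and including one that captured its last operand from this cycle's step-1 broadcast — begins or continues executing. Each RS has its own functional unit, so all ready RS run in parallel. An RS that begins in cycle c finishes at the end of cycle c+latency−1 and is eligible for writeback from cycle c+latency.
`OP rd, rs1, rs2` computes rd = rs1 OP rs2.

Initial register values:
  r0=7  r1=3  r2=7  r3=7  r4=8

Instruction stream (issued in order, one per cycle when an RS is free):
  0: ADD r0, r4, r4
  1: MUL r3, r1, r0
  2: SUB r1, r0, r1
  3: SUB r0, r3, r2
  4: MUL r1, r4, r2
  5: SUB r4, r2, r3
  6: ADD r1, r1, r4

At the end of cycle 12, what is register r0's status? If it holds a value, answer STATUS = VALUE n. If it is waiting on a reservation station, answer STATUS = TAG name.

STATUS = VALUE 41

  c1: issue ADD r0<-Add1  regs: r0:Add1,r1:3,r2:7,r3:7,r4:8
  c2: issue MUL r3<-Mul1  regs: r0:Add1,r1:3,r2:7,r3:Mul1,r4:8
  c3: issue SUB r1<-Add2  regs: r0:Add1,r1:Add2,r2:7,r3:Mul1,r4:8
  c4: CDB Add1=16; issue SUB r0<-Add1  regs: r0:Add1,r1:Add2,r2:7,r3:Mul1,r4:8
  c5: issue MUL r1<-Mul2  regs: r0:Add1,r1:Mul2,r2:7,r3:Mul1,r4:8
  c6: stall  regs: r0:Add1,r1:Mul2,r2:7,r3:Mul1,r4:8
  c7: CDB Add2=13; issue SUB r4<-Add2  regs: r0:Add1,r1:Mul2,r2:7,r3:Mul1,r4:Add2
  c8: stall  regs: r0:Add1,r1:Mul2,r2:7,r3:Mul1,r4:Add2
  c9: CDB Mul1=48; stall  regs: r0:Add1,r1:Mul2,r2:7,r3:48,r4:Add2
  c10: CDB Mul2=56; stall  regs: r0:Add1,r1:56,r2:7,r3:48,r4:Add2
  c11: stall  regs: r0:Add1,r1:56,r2:7,r3:48,r4:Add2
  c12: CDB Add1=41; issue ADD r1<-Add1  regs: r0:41,r1:Add1,r2:7,r3:48,r4:Add2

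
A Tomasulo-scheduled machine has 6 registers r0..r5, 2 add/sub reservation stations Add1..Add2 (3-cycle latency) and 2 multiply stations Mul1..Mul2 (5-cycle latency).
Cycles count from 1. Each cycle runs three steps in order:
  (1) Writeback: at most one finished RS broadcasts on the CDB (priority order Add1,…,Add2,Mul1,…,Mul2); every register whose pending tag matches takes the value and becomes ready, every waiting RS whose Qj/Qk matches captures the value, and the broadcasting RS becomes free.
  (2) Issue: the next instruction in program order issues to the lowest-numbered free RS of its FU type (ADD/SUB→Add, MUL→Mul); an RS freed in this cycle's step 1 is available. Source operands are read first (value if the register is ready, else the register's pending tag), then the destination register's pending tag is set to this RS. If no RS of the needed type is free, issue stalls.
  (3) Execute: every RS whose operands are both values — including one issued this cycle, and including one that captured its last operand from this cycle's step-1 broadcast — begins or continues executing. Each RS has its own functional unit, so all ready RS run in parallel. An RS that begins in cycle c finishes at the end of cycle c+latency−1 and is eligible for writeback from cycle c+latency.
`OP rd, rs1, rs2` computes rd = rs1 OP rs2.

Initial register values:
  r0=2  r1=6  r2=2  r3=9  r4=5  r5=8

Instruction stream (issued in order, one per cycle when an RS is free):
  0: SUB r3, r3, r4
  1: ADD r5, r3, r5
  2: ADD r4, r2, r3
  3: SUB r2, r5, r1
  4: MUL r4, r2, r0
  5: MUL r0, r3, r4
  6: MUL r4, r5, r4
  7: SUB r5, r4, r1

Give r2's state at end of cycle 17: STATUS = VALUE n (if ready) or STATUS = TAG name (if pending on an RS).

c1: issue SUB r3<-Add1 | r0:2,r1:6,r2:2,r3:Add1,r4:5,r5:8
c2: issue ADD r5<-Add2 | r0:2,r1:6,r2:2,r3:Add1,r4:5,r5:Add2
c3: stall | r0:2,r1:6,r2:2,r3:Add1,r4:5,r5:Add2
c4: CDB Add1=4; issue ADD r4<-Add1 | r0:2,r1:6,r2:2,r3:4,r4:Add1,r5:Add2
c5: stall | r0:2,r1:6,r2:2,r3:4,r4:Add1,r5:Add2
c6: stall | r0:2,r1:6,r2:2,r3:4,r4:Add1,r5:Add2
c7: CDB Add1=6; issue SUB r2<-Add1 | r0:2,r1:6,r2:Add1,r3:4,r4:6,r5:Add2
c8: CDB Add2=12; issue MUL r4<-Mul1 | r0:2,r1:6,r2:Add1,r3:4,r4:Mul1,r5:12
c9: issue MUL r0<-Mul2 | r0:Mul2,r1:6,r2:Add1,r3:4,r4:Mul1,r5:12
c10: stall | r0:Mul2,r1:6,r2:Add1,r3:4,r4:Mul1,r5:12
c11: CDB Add1=6; stall | r0:Mul2,r1:6,r2:6,r3:4,r4:Mul1,r5:12
c12: stall | r0:Mul2,r1:6,r2:6,r3:4,r4:Mul1,r5:12
c13: stall | r0:Mul2,r1:6,r2:6,r3:4,r4:Mul1,r5:12
c14: stall | r0:Mul2,r1:6,r2:6,r3:4,r4:Mul1,r5:12
c15: stall | r0:Mul2,r1:6,r2:6,r3:4,r4:Mul1,r5:12
c16: CDB Mul1=12; issue MUL r4<-Mul1 | r0:Mul2,r1:6,r2:6,r3:4,r4:Mul1,r5:12
c17: issue SUB r5<-Add1 | r0:Mul2,r1:6,r2:6,r3:4,r4:Mul1,r5:Add1

STATUS = VALUE 6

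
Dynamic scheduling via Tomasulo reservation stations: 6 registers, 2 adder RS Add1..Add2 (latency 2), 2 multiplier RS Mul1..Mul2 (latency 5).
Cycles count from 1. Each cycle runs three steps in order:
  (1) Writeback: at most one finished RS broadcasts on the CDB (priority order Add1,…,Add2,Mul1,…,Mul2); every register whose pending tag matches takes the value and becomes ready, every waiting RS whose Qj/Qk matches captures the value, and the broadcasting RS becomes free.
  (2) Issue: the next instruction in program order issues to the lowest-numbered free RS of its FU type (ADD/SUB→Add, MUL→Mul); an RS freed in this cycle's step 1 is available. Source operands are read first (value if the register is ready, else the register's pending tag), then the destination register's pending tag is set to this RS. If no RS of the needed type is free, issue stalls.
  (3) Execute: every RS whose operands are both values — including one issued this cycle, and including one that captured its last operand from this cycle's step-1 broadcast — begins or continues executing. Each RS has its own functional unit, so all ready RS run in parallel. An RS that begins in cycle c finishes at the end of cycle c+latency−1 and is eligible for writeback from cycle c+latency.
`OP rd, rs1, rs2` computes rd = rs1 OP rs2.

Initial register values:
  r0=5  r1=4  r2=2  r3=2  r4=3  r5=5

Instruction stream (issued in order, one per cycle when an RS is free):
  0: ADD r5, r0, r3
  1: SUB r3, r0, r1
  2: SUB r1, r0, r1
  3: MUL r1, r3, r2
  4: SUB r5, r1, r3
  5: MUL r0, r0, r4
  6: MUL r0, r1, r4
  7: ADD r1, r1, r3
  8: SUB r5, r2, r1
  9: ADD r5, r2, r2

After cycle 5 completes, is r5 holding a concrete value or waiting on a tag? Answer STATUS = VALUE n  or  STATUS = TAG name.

  c1: issue ADD r5<-Add1  regs: r0:5,r1:4,r2:2,r3:2,r4:3,r5:Add1
  c2: issue SUB r3<-Add2  regs: r0:5,r1:4,r2:2,r3:Add2,r4:3,r5:Add1
  c3: CDB Add1=7; issue SUB r1<-Add1  regs: r0:5,r1:Add1,r2:2,r3:Add2,r4:3,r5:7
  c4: CDB Add2=1; issue MUL r1<-Mul1  regs: r0:5,r1:Mul1,r2:2,r3:1,r4:3,r5:7
  c5: CDB Add1=1; issue SUB r5<-Add1  regs: r0:5,r1:Mul1,r2:2,r3:1,r4:3,r5:Add1

STATUS = TAG Add1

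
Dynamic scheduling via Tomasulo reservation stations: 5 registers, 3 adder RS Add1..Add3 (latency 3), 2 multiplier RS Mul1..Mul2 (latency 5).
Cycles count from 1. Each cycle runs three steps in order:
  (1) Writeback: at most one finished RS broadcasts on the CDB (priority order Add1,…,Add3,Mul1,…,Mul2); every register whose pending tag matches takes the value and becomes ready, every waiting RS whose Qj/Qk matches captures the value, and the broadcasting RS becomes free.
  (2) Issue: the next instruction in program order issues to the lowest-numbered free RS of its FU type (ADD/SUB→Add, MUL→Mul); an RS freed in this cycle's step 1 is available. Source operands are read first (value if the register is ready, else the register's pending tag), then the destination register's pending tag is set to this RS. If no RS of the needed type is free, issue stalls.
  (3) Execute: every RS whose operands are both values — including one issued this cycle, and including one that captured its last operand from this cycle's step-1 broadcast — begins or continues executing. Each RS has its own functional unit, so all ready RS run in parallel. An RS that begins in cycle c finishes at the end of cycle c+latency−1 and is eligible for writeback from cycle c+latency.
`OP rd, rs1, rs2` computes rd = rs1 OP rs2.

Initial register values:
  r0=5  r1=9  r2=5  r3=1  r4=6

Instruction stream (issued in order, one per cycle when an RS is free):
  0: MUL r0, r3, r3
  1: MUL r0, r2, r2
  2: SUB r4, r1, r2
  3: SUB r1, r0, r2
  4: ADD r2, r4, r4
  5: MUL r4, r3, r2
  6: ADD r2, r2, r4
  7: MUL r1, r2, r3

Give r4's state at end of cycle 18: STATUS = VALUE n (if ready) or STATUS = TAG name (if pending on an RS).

STATUS = VALUE 8

cycle 1: issue MUL r0<-Mul1 // r0:Mul1,r1:9,r2:5,r3:1,r4:6
cycle 2: issue MUL r0<-Mul2 // r0:Mul2,r1:9,r2:5,r3:1,r4:6
cycle 3: issue SUB r4<-Add1 // r0:Mul2,r1:9,r2:5,r3:1,r4:Add1
cycle 4: issue SUB r1<-Add2 // r0:Mul2,r1:Add2,r2:5,r3:1,r4:Add1
cycle 5: issue ADD r2<-Add3 // r0:Mul2,r1:Add2,r2:Add3,r3:1,r4:Add1
cycle 6: CDB Add1=4; stall // r0:Mul2,r1:Add2,r2:Add3,r3:1,r4:4
cycle 7: CDB Mul1=1; issue MUL r4<-Mul1 // r0:Mul2,r1:Add2,r2:Add3,r3:1,r4:Mul1
cycle 8: CDB Mul2=25; issue ADD r2<-Add1 // r0:25,r1:Add2,r2:Add1,r3:1,r4:Mul1
cycle 9: CDB Add3=8; issue MUL r1<-Mul2 // r0:25,r1:Mul2,r2:Add1,r3:1,r4:Mul1
cycle 10: - // r0:25,r1:Mul2,r2:Add1,r3:1,r4:Mul1
cycle 11: CDB Add2=20 // r0:25,r1:Mul2,r2:Add1,r3:1,r4:Mul1
cycle 12: - // r0:25,r1:Mul2,r2:Add1,r3:1,r4:Mul1
cycle 13: - // r0:25,r1:Mul2,r2:Add1,r3:1,r4:Mul1
cycle 14: CDB Mul1=8 // r0:25,r1:Mul2,r2:Add1,r3:1,r4:8
cycle 15: - // r0:25,r1:Mul2,r2:Add1,r3:1,r4:8
cycle 16: - // r0:25,r1:Mul2,r2:Add1,r3:1,r4:8
cycle 17: CDB Add1=16 // r0:25,r1:Mul2,r2:16,r3:1,r4:8
cycle 18: - // r0:25,r1:Mul2,r2:16,r3:1,r4:8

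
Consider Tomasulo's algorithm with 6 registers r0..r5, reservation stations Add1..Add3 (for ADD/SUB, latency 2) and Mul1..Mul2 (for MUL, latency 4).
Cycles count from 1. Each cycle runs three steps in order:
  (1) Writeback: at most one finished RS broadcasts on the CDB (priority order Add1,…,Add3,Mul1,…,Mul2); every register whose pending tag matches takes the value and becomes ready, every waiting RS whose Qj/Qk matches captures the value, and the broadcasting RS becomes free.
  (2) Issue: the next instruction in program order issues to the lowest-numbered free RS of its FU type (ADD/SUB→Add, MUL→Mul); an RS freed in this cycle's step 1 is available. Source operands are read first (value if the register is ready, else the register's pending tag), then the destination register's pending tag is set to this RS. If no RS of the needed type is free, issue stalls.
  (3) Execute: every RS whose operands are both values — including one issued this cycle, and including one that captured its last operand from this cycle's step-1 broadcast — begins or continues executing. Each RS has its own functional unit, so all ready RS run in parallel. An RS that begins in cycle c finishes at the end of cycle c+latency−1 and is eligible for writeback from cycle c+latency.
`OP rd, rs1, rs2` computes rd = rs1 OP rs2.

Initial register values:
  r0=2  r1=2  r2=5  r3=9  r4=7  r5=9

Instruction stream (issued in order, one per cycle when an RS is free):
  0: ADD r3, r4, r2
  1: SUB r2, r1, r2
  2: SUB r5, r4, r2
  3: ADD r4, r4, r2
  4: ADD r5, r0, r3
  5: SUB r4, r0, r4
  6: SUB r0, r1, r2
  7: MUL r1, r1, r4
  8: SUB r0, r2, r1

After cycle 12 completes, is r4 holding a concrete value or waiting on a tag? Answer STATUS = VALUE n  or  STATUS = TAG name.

STATUS = VALUE -2

  c1: issue ADD r3<-Add1  regs: r0:2,r1:2,r2:5,r3:Add1,r4:7,r5:9
  c2: issue SUB r2<-Add2  regs: r0:2,r1:2,r2:Add2,r3:Add1,r4:7,r5:9
  c3: CDB Add1=12; issue SUB r5<-Add1  regs: r0:2,r1:2,r2:Add2,r3:12,r4:7,r5:Add1
  c4: CDB Add2=-3; issue ADD r4<-Add2  regs: r0:2,r1:2,r2:-3,r3:12,r4:Add2,r5:Add1
  c5: issue ADD r5<-Add3  regs: r0:2,r1:2,r2:-3,r3:12,r4:Add2,r5:Add3
  c6: CDB Add1=10; issue SUB r4<-Add1  regs: r0:2,r1:2,r2:-3,r3:12,r4:Add1,r5:Add3
  c7: CDB Add2=4; issue SUB r0<-Add2  regs: r0:Add2,r1:2,r2:-3,r3:12,r4:Add1,r5:Add3
  c8: CDB Add3=14; issue MUL r1<-Mul1  regs: r0:Add2,r1:Mul1,r2:-3,r3:12,r4:Add1,r5:14
  c9: CDB Add1=-2; issue SUB r0<-Add1  regs: r0:Add1,r1:Mul1,r2:-3,r3:12,r4:-2,r5:14
  c10: CDB Add2=5  regs: r0:Add1,r1:Mul1,r2:-3,r3:12,r4:-2,r5:14
  c11: -  regs: r0:Add1,r1:Mul1,r2:-3,r3:12,r4:-2,r5:14
  c12: -  regs: r0:Add1,r1:Mul1,r2:-3,r3:12,r4:-2,r5:14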